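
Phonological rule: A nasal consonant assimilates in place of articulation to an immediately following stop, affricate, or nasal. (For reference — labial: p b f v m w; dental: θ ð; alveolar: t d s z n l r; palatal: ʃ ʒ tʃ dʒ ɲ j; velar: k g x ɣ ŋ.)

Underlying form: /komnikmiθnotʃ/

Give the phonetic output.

/m/ before /n/ (alveolar) → [n]

[konnikmiθnotʃ]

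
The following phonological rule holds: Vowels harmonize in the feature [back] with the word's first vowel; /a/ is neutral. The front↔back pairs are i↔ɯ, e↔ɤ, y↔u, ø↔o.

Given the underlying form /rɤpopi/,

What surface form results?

[rɤpopɯ]

/i/ harmonizes with /ɤ/ ([+back]) → [ɯ]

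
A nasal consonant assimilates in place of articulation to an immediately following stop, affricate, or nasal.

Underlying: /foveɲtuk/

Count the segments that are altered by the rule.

1

/ɲ/ before /t/ (alveolar) → [n]
1 segment changes.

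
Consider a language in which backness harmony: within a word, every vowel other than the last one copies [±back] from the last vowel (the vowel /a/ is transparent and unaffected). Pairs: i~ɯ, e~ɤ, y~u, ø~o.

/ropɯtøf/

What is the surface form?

[røpitøf]

/o/ harmonizes with /ø/ ([-back]) → [ø]
/ɯ/ harmonizes with /ø/ ([-back]) → [i]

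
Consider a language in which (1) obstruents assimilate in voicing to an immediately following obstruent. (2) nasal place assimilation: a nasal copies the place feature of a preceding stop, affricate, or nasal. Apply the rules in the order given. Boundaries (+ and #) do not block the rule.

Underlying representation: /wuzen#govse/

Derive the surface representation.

Rule 1: /v/ before /s/ (voiceless) → [f]
After rule 1: wuzen#gofse
Rule 2: no segment meets the rule's conditions; no change.

[wuzen#gofse]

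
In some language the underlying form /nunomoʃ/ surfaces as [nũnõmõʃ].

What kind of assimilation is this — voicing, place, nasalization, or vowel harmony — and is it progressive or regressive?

nasalization, progressive

/u/→[ũ] /o/→[õ] /o/→[õ].
Each target copies a feature from the preceding segment, so the direction is progressive.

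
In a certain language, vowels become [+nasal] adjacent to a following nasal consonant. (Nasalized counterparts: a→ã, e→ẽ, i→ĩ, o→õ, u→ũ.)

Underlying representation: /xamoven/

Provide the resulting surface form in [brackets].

[xãmovẽn]

/a/ before nasal /m/ → [ã]
/e/ before nasal /n/ → [ẽ]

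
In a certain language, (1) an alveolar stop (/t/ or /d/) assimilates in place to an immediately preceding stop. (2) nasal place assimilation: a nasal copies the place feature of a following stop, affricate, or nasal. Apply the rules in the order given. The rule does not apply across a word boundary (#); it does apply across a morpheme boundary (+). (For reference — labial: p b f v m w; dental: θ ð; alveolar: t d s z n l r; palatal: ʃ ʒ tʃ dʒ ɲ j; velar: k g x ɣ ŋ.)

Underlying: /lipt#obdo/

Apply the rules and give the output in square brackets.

Rule 1: /t/ after /p/ (labial) → [p]
Rule 1: /d/ after /b/ (labial) → [b]
After rule 1: lipp#obbo
Rule 2: no segment meets the rule's conditions; no change.

[lipp#obbo]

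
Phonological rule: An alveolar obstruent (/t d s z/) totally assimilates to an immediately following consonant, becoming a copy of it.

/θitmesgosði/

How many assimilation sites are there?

/t/ before /m/ → [m] (total assimilation)
/s/ before /g/ → [g] (total assimilation)
/s/ before /ð/ → [ð] (total assimilation)
3 segments change.

3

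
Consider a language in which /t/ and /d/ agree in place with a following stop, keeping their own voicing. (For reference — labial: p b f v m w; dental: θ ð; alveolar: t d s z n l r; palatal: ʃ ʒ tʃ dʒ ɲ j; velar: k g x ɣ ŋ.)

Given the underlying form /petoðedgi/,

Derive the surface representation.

/d/ before /g/ (velar) → [g]

[petoðeggi]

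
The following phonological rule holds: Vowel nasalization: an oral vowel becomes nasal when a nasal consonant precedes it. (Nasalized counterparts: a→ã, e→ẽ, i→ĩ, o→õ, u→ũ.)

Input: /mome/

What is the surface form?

[mõmẽ]

/o/ after nasal /m/ → [õ]
/e/ after nasal /m/ → [ẽ]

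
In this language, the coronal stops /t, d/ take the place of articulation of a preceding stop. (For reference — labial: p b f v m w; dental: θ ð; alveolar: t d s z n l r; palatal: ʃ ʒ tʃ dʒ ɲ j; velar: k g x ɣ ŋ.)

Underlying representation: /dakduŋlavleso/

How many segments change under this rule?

1

/d/ after /k/ (velar) → [g]
1 segment changes.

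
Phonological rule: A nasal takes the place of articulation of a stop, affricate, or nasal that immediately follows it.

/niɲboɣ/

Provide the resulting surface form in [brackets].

[nimboɣ]

/ɲ/ before /b/ (labial) → [m]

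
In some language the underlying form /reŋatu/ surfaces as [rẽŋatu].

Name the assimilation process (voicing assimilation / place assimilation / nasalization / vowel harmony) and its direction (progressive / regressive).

nasalization, regressive

/e/→[ẽ].
Each target copies a feature from the following segment, so the direction is regressive.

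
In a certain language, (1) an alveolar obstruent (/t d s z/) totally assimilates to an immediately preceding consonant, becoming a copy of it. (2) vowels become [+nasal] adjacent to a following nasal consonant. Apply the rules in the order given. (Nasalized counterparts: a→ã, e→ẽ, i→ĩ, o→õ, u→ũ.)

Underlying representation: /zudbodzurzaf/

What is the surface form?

Rule 1: /z/ after /d/ → [d] (total assimilation)
Rule 1: /z/ after /r/ → [r] (total assimilation)
After rule 1: zudboddurraf
Rule 2: no segment meets the rule's conditions; no change.

[zudboddurraf]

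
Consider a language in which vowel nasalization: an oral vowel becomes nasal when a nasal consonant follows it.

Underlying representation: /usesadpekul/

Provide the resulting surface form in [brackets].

[usesadpekul]

no segment meets the rule's conditions; no change.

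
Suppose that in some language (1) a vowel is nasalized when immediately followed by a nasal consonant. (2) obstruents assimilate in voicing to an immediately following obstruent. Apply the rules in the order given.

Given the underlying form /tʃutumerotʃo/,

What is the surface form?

[tʃutũmerotʃo]

Rule 1: /u/ before nasal /m/ → [ũ]
After rule 1: tʃutũmerotʃo
Rule 2: no segment meets the rule's conditions; no change.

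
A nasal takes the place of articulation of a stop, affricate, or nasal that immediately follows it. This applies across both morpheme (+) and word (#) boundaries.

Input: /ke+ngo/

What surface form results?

/n/ before /g/ (velar) → [ŋ]

[ke+ŋgo]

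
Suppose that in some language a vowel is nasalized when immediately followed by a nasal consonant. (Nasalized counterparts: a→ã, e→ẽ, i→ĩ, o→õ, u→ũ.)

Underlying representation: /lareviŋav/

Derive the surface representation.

[larevĩŋav]

/i/ before nasal /ŋ/ → [ĩ]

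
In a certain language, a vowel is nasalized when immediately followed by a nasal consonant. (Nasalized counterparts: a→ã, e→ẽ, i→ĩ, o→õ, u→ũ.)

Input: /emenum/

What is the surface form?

/e/ before nasal /m/ → [ẽ]
/e/ before nasal /n/ → [ẽ]
/u/ before nasal /m/ → [ũ]

[ẽmẽnũm]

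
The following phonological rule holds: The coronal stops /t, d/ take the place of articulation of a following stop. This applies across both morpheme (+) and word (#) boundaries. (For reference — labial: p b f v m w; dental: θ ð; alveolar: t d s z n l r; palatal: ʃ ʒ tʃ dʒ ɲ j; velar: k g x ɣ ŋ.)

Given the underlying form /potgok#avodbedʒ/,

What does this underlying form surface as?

/t/ before /g/ (velar) → [k]
/d/ before /b/ (labial) → [b]

[pokgok#avobbedʒ]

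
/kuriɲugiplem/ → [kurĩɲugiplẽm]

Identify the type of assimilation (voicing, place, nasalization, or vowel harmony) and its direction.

/i/→[ĩ] /e/→[ẽ].
Each target copies a feature from the following segment, so the direction is regressive.

nasalization, regressive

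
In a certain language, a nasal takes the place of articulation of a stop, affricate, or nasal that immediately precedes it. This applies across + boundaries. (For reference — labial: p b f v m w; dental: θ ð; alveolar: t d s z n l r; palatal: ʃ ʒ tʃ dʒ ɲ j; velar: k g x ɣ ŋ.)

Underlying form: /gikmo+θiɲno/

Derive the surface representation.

[gikŋo+θiɲɲo]

/m/ after /k/ (velar) → [ŋ]
/n/ after /ɲ/ (palatal) → [ɲ]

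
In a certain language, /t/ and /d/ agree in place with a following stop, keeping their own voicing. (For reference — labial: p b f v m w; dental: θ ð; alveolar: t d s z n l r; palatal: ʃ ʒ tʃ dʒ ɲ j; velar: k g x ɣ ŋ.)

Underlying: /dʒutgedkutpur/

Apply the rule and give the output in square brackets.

/t/ before /g/ (velar) → [k]
/d/ before /k/ (velar) → [g]
/t/ before /p/ (labial) → [p]

[dʒukgegkuppur]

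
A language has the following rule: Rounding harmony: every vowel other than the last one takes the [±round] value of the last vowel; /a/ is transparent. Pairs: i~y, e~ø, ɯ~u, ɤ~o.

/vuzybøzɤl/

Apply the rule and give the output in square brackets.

[vɯzibezɤl]

/u/ harmonizes with /ɤ/ ([-round]) → [ɯ]
/y/ harmonizes with /ɤ/ ([-round]) → [i]
/ø/ harmonizes with /ɤ/ ([-round]) → [e]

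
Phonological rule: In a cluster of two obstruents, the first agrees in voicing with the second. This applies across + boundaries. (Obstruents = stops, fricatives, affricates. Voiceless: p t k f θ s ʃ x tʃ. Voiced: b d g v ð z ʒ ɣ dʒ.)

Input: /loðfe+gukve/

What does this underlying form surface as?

/ð/ before /f/ (voiceless) → [θ]
/k/ before /v/ (voiced) → [g]

[loθfe+gugve]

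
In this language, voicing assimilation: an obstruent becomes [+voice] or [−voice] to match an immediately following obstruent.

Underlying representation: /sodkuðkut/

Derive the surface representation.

[sotkuθkut]

/d/ before /k/ (voiceless) → [t]
/ð/ before /k/ (voiceless) → [θ]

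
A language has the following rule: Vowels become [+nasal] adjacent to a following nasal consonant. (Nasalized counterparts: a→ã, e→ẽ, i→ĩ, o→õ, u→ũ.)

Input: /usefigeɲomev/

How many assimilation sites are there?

/e/ before nasal /ɲ/ → [ẽ]
/o/ before nasal /m/ → [õ]
2 segments change.

2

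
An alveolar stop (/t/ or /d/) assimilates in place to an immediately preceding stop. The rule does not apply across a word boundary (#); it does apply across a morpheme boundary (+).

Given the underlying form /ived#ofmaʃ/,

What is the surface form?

[ived#ofmaʃ]

no segment meets the rule's conditions; no change.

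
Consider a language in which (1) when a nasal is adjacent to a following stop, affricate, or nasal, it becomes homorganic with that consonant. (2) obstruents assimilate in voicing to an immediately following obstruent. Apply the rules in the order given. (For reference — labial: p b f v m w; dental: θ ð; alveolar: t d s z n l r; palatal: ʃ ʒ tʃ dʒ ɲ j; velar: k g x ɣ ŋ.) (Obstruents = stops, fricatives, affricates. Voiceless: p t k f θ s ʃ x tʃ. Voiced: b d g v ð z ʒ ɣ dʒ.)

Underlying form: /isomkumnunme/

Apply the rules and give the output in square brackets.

[isoŋkunnumme]

Rule 1: /m/ before /k/ (velar) → [ŋ]
Rule 1: /m/ before /n/ (alveolar) → [n]
Rule 1: /n/ before /m/ (labial) → [m]
After rule 1: isoŋkunnumme
Rule 2: no segment meets the rule's conditions; no change.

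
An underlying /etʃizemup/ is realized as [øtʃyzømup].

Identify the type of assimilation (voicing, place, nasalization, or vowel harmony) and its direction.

/e/→[ø] /i/→[y] /e/→[ø].
Vowels agree with the last vowel, so the harmony is regressive.

vowel harmony, regressive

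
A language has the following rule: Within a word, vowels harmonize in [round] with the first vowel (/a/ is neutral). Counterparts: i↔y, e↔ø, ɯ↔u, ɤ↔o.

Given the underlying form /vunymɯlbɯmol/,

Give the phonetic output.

/ɯ/ harmonizes with /u/ ([+round]) → [u]
/ɯ/ harmonizes with /u/ ([+round]) → [u]

[vunymulbumol]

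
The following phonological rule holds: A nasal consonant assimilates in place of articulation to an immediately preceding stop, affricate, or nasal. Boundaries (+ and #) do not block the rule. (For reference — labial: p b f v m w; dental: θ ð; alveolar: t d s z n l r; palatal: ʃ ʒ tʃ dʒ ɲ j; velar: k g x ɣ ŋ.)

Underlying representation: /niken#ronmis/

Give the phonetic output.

/m/ after /n/ (alveolar) → [n]

[niken#ronnis]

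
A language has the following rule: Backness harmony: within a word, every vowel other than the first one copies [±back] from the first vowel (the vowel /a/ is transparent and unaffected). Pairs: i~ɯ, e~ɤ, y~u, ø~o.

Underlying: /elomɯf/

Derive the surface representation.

/o/ harmonizes with /e/ ([-back]) → [ø]
/ɯ/ harmonizes with /e/ ([-back]) → [i]

[elømif]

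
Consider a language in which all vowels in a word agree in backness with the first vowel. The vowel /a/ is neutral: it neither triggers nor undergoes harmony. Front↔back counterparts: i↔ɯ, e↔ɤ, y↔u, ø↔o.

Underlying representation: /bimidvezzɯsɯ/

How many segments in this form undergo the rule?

2

/ɯ/ harmonizes with /i/ ([-back]) → [i]
/ɯ/ harmonizes with /i/ ([-back]) → [i]
2 segments change.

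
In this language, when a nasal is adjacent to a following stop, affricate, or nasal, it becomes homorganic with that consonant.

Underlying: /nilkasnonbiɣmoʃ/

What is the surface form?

/n/ before /b/ (labial) → [m]

[nilkasnombiɣmoʃ]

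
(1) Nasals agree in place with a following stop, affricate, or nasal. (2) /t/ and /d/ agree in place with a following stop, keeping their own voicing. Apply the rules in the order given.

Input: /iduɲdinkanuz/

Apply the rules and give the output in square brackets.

[idundiŋkanuz]

Rule 1: /ɲ/ before /d/ (alveolar) → [n]
Rule 1: /n/ before /k/ (velar) → [ŋ]
After rule 1: idundiŋkanuz
Rule 2: no segment meets the rule's conditions; no change.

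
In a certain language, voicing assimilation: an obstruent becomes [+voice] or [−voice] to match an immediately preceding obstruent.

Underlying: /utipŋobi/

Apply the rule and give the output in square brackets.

[utipŋobi]

no segment meets the rule's conditions; no change.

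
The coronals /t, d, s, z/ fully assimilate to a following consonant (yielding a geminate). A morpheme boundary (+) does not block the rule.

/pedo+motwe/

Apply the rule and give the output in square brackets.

[pedo+mowwe]

/t/ before /w/ → [w] (total assimilation)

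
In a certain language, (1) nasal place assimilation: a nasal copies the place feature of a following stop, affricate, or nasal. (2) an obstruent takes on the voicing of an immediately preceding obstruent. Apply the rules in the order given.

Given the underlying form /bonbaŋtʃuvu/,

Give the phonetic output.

Rule 1: /n/ before /b/ (labial) → [m]
Rule 1: /ŋ/ before /tʃ/ (palatal) → [ɲ]
After rule 1: bombaɲtʃuvu
Rule 2: no segment meets the rule's conditions; no change.

[bombaɲtʃuvu]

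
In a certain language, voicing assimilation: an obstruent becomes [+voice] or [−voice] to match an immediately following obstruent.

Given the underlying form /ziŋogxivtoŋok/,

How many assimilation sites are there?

2

/g/ before /x/ (voiceless) → [k]
/v/ before /t/ (voiceless) → [f]
2 segments change.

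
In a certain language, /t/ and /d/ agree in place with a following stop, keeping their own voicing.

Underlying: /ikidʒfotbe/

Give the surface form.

[ikidʒfopbe]

/t/ before /b/ (labial) → [p]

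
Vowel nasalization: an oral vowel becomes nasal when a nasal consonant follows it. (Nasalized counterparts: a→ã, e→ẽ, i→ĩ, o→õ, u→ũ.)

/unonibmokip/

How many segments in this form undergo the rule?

/u/ before nasal /n/ → [ũ]
/o/ before nasal /n/ → [õ]
2 segments change.

2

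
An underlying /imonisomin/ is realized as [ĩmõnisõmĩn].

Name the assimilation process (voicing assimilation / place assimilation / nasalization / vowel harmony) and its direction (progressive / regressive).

nasalization, regressive

/i/→[ĩ] /o/→[õ] /o/→[õ] /i/→[ĩ].
Each target copies a feature from the following segment, so the direction is regressive.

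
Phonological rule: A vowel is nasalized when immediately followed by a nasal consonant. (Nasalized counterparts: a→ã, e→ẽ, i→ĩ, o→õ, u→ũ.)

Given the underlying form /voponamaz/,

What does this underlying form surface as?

/o/ before nasal /n/ → [õ]
/a/ before nasal /m/ → [ã]

[vopõnãmaz]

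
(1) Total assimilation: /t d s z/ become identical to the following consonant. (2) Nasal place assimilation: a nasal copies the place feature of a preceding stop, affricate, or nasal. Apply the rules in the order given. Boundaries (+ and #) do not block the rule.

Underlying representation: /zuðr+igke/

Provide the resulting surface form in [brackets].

Rule 1: no segment meets the rule's conditions; no change.
After rule 1: zuðr+igke
Rule 2: no segment meets the rule's conditions; no change.

[zuðr+igke]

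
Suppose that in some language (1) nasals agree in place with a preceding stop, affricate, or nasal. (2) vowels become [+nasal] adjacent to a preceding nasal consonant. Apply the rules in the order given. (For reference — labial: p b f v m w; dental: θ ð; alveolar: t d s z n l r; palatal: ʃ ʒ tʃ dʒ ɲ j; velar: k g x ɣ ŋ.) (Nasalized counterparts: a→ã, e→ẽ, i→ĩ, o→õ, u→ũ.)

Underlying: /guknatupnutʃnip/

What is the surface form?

[gukŋãtupmũtʃɲĩp]

Rule 1: /n/ after /k/ (velar) → [ŋ]
Rule 1: /n/ after /p/ (labial) → [m]
Rule 1: /n/ after /tʃ/ (palatal) → [ɲ]
After rule 1: gukŋatupmutʃɲip
Rule 2: /a/ after nasal /ŋ/ → [ã]
Rule 2: /u/ after nasal /m/ → [ũ]
Rule 2: /i/ after nasal /ɲ/ → [ĩ]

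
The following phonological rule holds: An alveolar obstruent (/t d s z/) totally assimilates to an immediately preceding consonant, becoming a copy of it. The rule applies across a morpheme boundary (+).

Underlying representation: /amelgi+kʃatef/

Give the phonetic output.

no segment meets the rule's conditions; no change.

[amelgi+kʃatef]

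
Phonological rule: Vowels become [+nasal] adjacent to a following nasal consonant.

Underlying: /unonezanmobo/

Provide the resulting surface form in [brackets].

[ũnõnezãnmobo]

/u/ before nasal /n/ → [ũ]
/o/ before nasal /n/ → [õ]
/a/ before nasal /n/ → [ã]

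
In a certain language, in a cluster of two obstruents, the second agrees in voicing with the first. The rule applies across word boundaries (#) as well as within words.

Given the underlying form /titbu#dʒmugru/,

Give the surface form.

[titpu#dʒmugru]

/b/ after /t/ (voiceless) → [p]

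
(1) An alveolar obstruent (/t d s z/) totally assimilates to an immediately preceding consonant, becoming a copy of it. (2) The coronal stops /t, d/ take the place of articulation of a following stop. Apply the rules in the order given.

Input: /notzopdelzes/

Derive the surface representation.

Rule 1: /z/ after /t/ → [t] (total assimilation)
Rule 1: /d/ after /p/ → [p] (total assimilation)
Rule 1: /z/ after /l/ → [l] (total assimilation)
After rule 1: nottoppelles
Rule 2: no segment meets the rule's conditions; no change.

[nottoppelles]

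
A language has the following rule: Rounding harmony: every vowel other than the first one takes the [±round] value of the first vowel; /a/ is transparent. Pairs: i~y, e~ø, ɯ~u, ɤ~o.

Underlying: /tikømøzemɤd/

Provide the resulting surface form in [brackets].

/ø/ harmonizes with /i/ ([-round]) → [e]
/ø/ harmonizes with /i/ ([-round]) → [e]

[tikemezemɤd]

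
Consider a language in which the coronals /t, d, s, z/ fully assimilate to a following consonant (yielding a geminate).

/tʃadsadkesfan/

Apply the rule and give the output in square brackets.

[tʃassakkeffan]

/d/ before /s/ → [s] (total assimilation)
/d/ before /k/ → [k] (total assimilation)
/s/ before /f/ → [f] (total assimilation)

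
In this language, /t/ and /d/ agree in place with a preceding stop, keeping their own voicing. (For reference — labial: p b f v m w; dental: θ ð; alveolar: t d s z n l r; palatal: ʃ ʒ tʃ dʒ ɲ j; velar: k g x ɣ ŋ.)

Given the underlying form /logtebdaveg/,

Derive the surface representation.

/t/ after /g/ (velar) → [k]
/d/ after /b/ (labial) → [b]

[logkebbaveg]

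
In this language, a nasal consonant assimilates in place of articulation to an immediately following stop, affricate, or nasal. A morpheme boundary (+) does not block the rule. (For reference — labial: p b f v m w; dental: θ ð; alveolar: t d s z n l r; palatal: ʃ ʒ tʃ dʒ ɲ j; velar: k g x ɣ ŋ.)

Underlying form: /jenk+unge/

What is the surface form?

/n/ before /k/ (velar) → [ŋ]
/n/ before /g/ (velar) → [ŋ]

[jeŋk+uŋge]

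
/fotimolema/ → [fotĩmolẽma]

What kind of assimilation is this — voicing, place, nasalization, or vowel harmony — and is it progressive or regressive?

nasalization, regressive

/i/→[ĩ] /e/→[ẽ].
Each target copies a feature from the following segment, so the direction is regressive.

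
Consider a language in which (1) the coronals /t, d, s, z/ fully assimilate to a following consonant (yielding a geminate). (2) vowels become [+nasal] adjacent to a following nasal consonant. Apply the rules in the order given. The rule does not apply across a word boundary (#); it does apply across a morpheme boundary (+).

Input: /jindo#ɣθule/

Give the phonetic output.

Rule 1: no segment meets the rule's conditions; no change.
After rule 1: jindo#ɣθule
Rule 2: /i/ before nasal /n/ → [ĩ]

[jĩndo#ɣθule]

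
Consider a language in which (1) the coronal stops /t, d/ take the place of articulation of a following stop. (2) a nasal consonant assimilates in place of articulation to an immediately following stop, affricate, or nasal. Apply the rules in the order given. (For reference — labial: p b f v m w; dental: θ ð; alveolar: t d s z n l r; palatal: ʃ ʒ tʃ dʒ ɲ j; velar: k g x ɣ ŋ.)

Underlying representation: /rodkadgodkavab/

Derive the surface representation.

[rogkaggogkavab]

Rule 1: /d/ before /k/ (velar) → [g]
Rule 1: /d/ before /g/ (velar) → [g]
Rule 1: /d/ before /k/ (velar) → [g]
After rule 1: rogkaggogkavab
Rule 2: no segment meets the rule's conditions; no change.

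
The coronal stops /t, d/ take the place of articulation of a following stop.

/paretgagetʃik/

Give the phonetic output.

[parekgagetʃik]

/t/ before /g/ (velar) → [k]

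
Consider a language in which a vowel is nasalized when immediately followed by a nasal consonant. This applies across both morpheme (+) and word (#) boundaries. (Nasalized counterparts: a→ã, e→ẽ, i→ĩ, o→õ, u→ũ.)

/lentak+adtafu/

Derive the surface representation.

[lẽntak+adtafu]

/e/ before nasal /n/ → [ẽ]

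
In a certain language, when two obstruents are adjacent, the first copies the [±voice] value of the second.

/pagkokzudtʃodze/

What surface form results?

/g/ before /k/ (voiceless) → [k]
/k/ before /z/ (voiced) → [g]
/d/ before /tʃ/ (voiceless) → [t]

[pakkogzuttʃodze]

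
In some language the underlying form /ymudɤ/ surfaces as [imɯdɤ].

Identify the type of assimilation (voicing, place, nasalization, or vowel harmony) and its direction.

vowel harmony, regressive

/y/→[i] /u/→[ɯ].
Vowels agree with the last vowel, so the harmony is regressive.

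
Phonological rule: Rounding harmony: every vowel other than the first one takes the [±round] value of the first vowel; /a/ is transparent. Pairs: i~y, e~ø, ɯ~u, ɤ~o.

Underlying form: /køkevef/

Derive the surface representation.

/e/ harmonizes with /ø/ ([+round]) → [ø]
/e/ harmonizes with /ø/ ([+round]) → [ø]

[køkøvøf]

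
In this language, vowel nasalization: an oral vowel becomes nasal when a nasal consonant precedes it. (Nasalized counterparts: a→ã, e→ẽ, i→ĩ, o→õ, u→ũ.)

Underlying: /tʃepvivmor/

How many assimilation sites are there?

1

/o/ after nasal /m/ → [õ]
1 segment changes.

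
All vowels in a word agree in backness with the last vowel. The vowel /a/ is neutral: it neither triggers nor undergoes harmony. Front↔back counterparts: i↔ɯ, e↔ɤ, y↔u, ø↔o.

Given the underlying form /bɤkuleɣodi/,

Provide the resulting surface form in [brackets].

/ɤ/ harmonizes with /i/ ([-back]) → [e]
/u/ harmonizes with /i/ ([-back]) → [y]
/o/ harmonizes with /i/ ([-back]) → [ø]

[bekyleɣødi]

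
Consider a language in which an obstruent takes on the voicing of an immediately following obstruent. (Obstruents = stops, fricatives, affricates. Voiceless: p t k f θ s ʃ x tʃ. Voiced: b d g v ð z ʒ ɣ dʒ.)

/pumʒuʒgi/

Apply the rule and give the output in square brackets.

no segment meets the rule's conditions; no change.

[pumʒuʒgi]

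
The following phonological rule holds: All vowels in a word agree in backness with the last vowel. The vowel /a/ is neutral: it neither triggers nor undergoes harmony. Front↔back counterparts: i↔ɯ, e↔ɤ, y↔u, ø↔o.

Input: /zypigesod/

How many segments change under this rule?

/y/ harmonizes with /o/ ([+back]) → [u]
/i/ harmonizes with /o/ ([+back]) → [ɯ]
/e/ harmonizes with /o/ ([+back]) → [ɤ]
3 segments change.

3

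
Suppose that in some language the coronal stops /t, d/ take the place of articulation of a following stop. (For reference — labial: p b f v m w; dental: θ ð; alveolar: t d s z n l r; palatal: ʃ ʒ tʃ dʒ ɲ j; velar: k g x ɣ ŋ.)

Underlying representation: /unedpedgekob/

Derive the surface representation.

/d/ before /p/ (labial) → [b]
/d/ before /g/ (velar) → [g]

[unebpeggekob]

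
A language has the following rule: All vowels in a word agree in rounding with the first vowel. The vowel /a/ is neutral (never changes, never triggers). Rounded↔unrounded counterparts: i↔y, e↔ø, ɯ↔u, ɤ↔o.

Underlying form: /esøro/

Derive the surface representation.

[eserɤ]

/ø/ harmonizes with /e/ ([-round]) → [e]
/o/ harmonizes with /e/ ([-round]) → [ɤ]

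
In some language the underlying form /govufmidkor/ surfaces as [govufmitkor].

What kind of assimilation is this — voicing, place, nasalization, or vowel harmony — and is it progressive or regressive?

/d/→[t].
Each target copies a feature from the following segment, so the direction is regressive.

voicing assimilation, regressive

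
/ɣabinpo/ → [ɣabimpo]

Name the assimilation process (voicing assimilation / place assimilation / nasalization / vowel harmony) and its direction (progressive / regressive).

/n/→[m].
Each target copies a feature from the following segment, so the direction is regressive.

place assimilation, regressive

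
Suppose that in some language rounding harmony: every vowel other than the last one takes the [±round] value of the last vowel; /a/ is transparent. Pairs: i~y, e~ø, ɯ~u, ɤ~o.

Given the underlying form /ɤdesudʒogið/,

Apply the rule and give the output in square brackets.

/u/ harmonizes with /i/ ([-round]) → [ɯ]
/o/ harmonizes with /i/ ([-round]) → [ɤ]

[ɤdesɯdʒɤgið]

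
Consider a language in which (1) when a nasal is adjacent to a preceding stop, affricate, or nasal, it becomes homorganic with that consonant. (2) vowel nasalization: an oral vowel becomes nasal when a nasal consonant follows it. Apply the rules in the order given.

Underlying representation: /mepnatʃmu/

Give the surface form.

[mepmatʃɲu]

Rule 1: /n/ after /p/ (labial) → [m]
Rule 1: /m/ after /tʃ/ (palatal) → [ɲ]
After rule 1: mepmatʃɲu
Rule 2: no segment meets the rule's conditions; no change.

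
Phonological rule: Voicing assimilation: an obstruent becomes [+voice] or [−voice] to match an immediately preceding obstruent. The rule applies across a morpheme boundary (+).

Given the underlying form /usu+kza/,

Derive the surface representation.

[usu+ksa]

/z/ after /k/ (voiceless) → [s]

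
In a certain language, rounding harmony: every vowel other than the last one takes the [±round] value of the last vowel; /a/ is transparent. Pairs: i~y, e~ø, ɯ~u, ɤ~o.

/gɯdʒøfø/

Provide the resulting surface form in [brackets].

[gudʒøfø]

/ɯ/ harmonizes with /ø/ ([+round]) → [u]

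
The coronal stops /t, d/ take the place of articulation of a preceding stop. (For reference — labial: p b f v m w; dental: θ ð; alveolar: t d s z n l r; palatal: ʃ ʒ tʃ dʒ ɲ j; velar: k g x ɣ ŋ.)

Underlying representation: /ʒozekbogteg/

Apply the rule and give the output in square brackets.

/t/ after /g/ (velar) → [k]

[ʒozekbogkeg]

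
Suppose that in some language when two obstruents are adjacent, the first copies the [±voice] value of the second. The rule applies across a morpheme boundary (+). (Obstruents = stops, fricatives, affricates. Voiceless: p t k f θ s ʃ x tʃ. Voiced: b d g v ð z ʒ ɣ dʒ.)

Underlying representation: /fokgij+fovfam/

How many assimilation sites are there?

/k/ before /g/ (voiced) → [g]
/v/ before /f/ (voiceless) → [f]
2 segments change.

2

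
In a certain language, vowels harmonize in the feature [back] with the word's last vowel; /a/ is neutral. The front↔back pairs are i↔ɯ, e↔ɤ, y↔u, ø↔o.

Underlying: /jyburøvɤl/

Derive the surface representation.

[juburovɤl]

/y/ harmonizes with /ɤ/ ([+back]) → [u]
/ø/ harmonizes with /ɤ/ ([+back]) → [o]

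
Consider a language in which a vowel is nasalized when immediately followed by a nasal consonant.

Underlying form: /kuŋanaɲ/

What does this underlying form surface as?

/u/ before nasal /ŋ/ → [ũ]
/a/ before nasal /n/ → [ã]
/a/ before nasal /ɲ/ → [ã]

[kũŋãnãɲ]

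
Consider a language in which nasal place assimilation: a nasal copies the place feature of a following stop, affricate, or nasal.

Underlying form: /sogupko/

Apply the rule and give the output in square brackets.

no segment meets the rule's conditions; no change.

[sogupko]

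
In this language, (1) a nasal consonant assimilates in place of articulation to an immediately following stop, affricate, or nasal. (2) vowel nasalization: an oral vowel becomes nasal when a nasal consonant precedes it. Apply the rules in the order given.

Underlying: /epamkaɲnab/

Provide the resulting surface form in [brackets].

Rule 1: /m/ before /k/ (velar) → [ŋ]
Rule 1: /ɲ/ before /n/ (alveolar) → [n]
After rule 1: epaŋkannab
Rule 2: /a/ after nasal /n/ → [ã]

[epaŋkannãb]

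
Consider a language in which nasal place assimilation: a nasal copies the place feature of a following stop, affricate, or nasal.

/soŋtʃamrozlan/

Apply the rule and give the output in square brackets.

/ŋ/ before /tʃ/ (palatal) → [ɲ]

[soɲtʃamrozlan]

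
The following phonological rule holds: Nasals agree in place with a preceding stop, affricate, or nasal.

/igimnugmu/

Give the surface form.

[igimmugŋu]

/n/ after /m/ (labial) → [m]
/m/ after /g/ (velar) → [ŋ]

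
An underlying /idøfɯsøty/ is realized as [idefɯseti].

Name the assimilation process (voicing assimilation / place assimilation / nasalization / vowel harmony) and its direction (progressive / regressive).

vowel harmony, progressive

/ø/→[e] /ø/→[e] /y/→[i].
Vowels agree with the first vowel, so the harmony is progressive.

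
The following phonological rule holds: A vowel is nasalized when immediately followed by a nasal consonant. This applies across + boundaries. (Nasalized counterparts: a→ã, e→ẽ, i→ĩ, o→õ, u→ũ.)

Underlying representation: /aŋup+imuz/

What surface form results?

/a/ before nasal /ŋ/ → [ã]
/i/ before nasal /m/ → [ĩ]

[ãŋup+ĩmuz]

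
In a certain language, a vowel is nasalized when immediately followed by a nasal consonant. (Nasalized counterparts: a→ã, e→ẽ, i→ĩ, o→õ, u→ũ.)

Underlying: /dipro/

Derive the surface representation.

no segment meets the rule's conditions; no change.

[dipro]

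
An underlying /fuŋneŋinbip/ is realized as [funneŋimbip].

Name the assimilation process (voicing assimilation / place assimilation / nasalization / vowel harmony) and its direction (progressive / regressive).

/ŋ/→[n] /n/→[m].
Each target copies a feature from the following segment, so the direction is regressive.

place assimilation, regressive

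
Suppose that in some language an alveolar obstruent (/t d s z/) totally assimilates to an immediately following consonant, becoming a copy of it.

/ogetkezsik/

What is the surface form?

[ogekkessik]

/t/ before /k/ → [k] (total assimilation)
/z/ before /s/ → [s] (total assimilation)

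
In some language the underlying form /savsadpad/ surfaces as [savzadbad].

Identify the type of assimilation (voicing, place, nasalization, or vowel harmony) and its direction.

/s/→[z] /p/→[b].
Each target copies a feature from the preceding segment, so the direction is progressive.

voicing assimilation, progressive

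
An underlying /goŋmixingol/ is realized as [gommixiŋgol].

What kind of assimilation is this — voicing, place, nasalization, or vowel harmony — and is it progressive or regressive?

/ŋ/→[m] /n/→[ŋ].
Each target copies a feature from the following segment, so the direction is regressive.

place assimilation, regressive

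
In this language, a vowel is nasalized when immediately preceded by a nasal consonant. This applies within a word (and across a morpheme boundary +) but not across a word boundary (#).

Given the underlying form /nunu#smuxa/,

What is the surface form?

/u/ after nasal /n/ → [ũ]
/u/ after nasal /n/ → [ũ]
/u/ after nasal /m/ → [ũ]

[nũnũ#smũxa]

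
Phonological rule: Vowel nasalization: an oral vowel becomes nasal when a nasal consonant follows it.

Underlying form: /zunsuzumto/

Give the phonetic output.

[zũnsuzũmto]

/u/ before nasal /n/ → [ũ]
/u/ before nasal /m/ → [ũ]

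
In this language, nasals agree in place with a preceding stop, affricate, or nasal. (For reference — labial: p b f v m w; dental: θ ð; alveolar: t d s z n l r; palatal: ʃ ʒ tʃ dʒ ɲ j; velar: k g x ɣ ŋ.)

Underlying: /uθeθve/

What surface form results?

no segment meets the rule's conditions; no change.

[uθeθve]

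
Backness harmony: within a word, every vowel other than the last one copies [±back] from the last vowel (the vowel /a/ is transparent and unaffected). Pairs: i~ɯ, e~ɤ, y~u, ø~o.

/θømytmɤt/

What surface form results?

[θomutmɤt]

/ø/ harmonizes with /ɤ/ ([+back]) → [o]
/y/ harmonizes with /ɤ/ ([+back]) → [u]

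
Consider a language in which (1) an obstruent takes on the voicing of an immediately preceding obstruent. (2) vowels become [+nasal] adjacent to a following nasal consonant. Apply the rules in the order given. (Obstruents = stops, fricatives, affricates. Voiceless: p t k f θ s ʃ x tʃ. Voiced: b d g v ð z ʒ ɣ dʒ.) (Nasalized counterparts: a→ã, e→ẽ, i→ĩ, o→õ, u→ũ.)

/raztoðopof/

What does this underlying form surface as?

[razdoðopof]

Rule 1: /t/ after /z/ (voiced) → [d]
After rule 1: razdoðopof
Rule 2: no segment meets the rule's conditions; no change.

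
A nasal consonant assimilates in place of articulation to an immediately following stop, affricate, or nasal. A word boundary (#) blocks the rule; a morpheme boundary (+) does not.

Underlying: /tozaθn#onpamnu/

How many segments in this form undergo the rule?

2

/n/ before /p/ (labial) → [m]
/m/ before /n/ (alveolar) → [n]
2 segments change.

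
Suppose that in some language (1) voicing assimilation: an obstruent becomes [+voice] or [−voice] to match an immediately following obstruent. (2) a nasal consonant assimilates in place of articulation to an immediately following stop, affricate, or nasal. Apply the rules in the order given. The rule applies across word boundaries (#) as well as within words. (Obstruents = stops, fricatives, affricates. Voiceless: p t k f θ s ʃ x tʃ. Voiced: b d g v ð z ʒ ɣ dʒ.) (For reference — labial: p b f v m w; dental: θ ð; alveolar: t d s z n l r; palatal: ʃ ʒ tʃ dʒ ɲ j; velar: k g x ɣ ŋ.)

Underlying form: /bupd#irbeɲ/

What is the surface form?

Rule 1: /p/ before /d/ (voiced) → [b]
After rule 1: bubd#irbeɲ
Rule 2: no segment meets the rule's conditions; no change.

[bubd#irbeɲ]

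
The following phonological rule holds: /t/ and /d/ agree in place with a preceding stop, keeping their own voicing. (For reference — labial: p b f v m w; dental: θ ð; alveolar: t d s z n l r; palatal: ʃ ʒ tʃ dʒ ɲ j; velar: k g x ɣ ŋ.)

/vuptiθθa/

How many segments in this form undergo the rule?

/t/ after /p/ (labial) → [p]
1 segment changes.

1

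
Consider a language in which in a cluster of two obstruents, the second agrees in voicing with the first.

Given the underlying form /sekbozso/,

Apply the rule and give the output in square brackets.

[sekpozzo]

/b/ after /k/ (voiceless) → [p]
/s/ after /z/ (voiced) → [z]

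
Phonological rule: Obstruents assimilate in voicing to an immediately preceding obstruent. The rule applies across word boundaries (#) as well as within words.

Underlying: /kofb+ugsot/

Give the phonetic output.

[kofp+ugzot]

/b/ after /f/ (voiceless) → [p]
/s/ after /g/ (voiced) → [z]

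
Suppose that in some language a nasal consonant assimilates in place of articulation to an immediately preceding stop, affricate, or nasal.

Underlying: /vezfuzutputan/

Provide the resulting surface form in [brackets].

no segment meets the rule's conditions; no change.

[vezfuzutputan]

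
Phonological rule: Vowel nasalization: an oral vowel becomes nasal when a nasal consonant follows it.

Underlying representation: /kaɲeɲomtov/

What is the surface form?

/a/ before nasal /ɲ/ → [ã]
/e/ before nasal /ɲ/ → [ẽ]
/o/ before nasal /m/ → [õ]

[kãɲẽɲõmtov]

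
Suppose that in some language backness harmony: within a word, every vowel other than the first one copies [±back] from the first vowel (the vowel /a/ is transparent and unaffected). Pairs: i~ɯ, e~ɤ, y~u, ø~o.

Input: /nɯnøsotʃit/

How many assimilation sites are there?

2

/ø/ harmonizes with /ɯ/ ([+back]) → [o]
/i/ harmonizes with /ɯ/ ([+back]) → [ɯ]
2 segments change.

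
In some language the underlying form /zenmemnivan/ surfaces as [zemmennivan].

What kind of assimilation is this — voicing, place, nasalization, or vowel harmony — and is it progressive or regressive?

place assimilation, regressive

/n/→[m] /m/→[n].
Each target copies a feature from the following segment, so the direction is regressive.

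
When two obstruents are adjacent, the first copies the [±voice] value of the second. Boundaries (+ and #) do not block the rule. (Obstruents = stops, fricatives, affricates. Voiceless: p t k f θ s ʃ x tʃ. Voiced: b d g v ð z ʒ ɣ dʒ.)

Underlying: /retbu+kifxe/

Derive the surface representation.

/t/ before /b/ (voiced) → [d]

[redbu+kifxe]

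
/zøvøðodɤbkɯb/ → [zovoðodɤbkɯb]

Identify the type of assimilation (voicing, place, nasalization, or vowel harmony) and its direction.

/ø/→[o] /ø/→[o].
Vowels agree with the last vowel, so the harmony is regressive.

vowel harmony, regressive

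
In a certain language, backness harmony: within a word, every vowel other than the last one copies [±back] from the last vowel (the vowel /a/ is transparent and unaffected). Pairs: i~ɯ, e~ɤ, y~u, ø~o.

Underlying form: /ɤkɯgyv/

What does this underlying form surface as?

[ekigyv]

/ɤ/ harmonizes with /y/ ([-back]) → [e]
/ɯ/ harmonizes with /y/ ([-back]) → [i]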